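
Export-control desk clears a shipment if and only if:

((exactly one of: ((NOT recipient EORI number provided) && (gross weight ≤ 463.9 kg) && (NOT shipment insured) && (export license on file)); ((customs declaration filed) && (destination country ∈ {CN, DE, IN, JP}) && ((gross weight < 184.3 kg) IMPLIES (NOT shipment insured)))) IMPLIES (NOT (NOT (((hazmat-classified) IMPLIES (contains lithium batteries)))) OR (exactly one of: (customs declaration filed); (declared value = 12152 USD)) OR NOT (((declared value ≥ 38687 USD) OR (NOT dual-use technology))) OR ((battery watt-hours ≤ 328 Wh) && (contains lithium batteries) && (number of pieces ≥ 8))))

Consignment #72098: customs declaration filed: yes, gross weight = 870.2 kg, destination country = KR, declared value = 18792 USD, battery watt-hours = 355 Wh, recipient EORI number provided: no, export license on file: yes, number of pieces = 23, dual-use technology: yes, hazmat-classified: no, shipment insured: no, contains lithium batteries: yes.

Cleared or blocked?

Atomic conditions:
  NOT recipient EORI number provided: no → true
  gross weight ≤ 463.9 kg: 870.2 ≤ 463.9 is false
  NOT shipment insured: no → true
  export license on file: yes → true
  customs declaration filed: yes → true
  destination country ∈ {CN, DE, IN, JP}: KR is not in the set → false
  gross weight < 184.3 kg: 870.2 < 184.3 is false
  hazmat-classified: no → false
  contains lithium batteries: yes → true
  declared value = 12152 USD: 18792 == 12152 is false
  declared value ≥ 38687 USD: 18792 ≥ 38687 is false
  NOT dual-use technology: yes → false
  battery watt-hours ≤ 328 Wh: 355 ≤ 328 is false
  number of pieces ≥ 8: 23 ≥ 8 is true
Combine:
[1.1] true AND false AND true AND true = false
[1.2.3] false → true (antecedent false ⇒ implication holds) = true
[1.2] true AND false AND true = false
[1] exactly-one(false, false) = false
[2.1.1.1] false → true (antecedent false ⇒ implication holds) = true
[2.1.1] NOT true = false
[2.1] NOT false = true
[2.2] exactly-one(true, false) = true
[2.3.1] false OR false = false
[2.3] NOT false = true
[2.4] false AND true AND true = false
[2] true OR true OR true OR false = true
[root] false → true (antecedent false ⇒ implication holds) = true
Overall: true → cleared

Cleared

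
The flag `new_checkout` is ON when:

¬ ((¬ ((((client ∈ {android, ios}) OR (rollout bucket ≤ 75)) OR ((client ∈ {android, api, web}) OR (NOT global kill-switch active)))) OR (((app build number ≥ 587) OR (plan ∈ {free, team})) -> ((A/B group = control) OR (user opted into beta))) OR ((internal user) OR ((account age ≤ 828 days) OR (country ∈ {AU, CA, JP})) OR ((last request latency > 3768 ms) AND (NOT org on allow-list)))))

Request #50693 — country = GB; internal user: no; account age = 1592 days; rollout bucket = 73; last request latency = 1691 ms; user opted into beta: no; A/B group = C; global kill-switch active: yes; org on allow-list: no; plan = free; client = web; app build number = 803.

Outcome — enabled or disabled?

Enabled

Atomic conditions:
  client ∈ {android, ios}: web is not in the set → false
  rollout bucket ≤ 75: 73 ≤ 75 is true
  client ∈ {android, api, web}: web is in the set → true
  NOT global kill-switch active: yes → false
  app build number ≥ 587: 803 ≥ 587 is true
  plan ∈ {free, team}: free is in the set → true
  A/B group = control: C == control is false
  user opted into beta: no → false
  internal user: no → false
  account age ≤ 828 days: 1592 ≤ 828 is false
  country ∈ {AU, CA, JP}: GB is not in the set → false
  last request latency > 3768 ms: 1691 > 3768 is false
  NOT org on allow-list: no → true
Combine:
[1.1.1.1] false OR true = true
[1.1.1.2] true OR false = true
[1.1.1] true OR true = true
[1.1] NOT true = false
[1.2.1] true OR true = true
[1.2.2] false OR false = false
[1.2] true → false = false
[1.3.2] false OR false = false
[1.3.3] false AND true = false
[1.3] false OR false OR false = false
[1] false OR false OR false = false
[root] NOT false = true
Overall: true → enabled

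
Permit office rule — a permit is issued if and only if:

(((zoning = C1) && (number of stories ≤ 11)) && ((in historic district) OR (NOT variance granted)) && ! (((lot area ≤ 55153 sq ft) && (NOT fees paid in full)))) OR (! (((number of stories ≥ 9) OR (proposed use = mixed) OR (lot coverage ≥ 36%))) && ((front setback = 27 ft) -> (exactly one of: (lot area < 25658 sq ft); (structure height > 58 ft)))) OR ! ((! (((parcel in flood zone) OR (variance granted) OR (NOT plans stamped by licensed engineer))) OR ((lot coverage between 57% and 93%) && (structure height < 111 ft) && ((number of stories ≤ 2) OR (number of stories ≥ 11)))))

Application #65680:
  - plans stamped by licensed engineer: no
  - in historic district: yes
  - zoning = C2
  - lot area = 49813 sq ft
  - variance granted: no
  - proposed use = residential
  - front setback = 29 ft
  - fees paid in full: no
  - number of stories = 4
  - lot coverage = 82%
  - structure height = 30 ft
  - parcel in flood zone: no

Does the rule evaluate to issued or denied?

Issued

Atomic conditions:
  zoning = C1: C2 == C1 is false
  number of stories ≤ 11: 4 ≤ 11 is true
  in historic district: yes → true
  NOT variance granted: no → true
  lot area ≤ 55153 sq ft: 49813 ≤ 55153 is true
  NOT fees paid in full: no → true
  number of stories ≥ 9: 4 ≥ 9 is false
  proposed use = mixed: residential == mixed is false
  lot coverage ≥ 36%: 82 ≥ 36 is true
  front setback = 27 ft: 29 == 27 is false
  lot area < 25658 sq ft: 49813 < 25658 is false
  structure height > 58 ft: 30 > 58 is false
  parcel in flood zone: no → false
  variance granted: no → false
  NOT plans stamped by licensed engineer: no → true
  lot coverage between 57% and 93%: 82 in [57, 93] is true
  structure height < 111 ft: 30 < 111 is true
  number of stories ≤ 2: 4 ≤ 2 is false
  number of stories ≥ 11: 4 ≥ 11 is false
Combine:
[1.1] false AND true = false
[1.2] true OR true = true
[1.3.1] true AND true = true
[1.3] NOT true = false
[1] false AND true AND false = false
[2.1.1] false OR false OR true = true
[2.1] NOT true = false
[2.2.2] exactly-one(false, false) = false
[2.2] false → false (antecedent false ⇒ implication holds) = true
[2] false AND true = false
[3.1.1.1] false OR false OR true = true
[3.1.1] NOT true = false
[3.1.2.3] false OR false = false
[3.1.2] true AND true AND false = false
[3.1] false OR false = false
[3] NOT false = true
[root] false OR false OR true = true
Overall: true → issued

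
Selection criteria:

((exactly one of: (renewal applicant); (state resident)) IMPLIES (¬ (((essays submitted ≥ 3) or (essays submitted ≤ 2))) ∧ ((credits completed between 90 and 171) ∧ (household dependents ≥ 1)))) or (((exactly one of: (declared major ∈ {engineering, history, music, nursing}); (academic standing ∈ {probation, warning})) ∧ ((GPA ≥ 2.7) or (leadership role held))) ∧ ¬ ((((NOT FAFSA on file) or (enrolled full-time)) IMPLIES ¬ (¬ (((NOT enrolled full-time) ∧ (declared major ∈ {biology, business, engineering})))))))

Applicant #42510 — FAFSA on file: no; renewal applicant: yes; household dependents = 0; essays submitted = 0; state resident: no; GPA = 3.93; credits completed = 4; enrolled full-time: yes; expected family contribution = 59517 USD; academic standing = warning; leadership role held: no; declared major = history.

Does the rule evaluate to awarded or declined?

Declined

Atomic conditions:
  renewal applicant: yes → true
  state resident: no → false
  essays submitted ≥ 3: 0 ≥ 3 is false
  essays submitted ≤ 2: 0 ≤ 2 is true
  credits completed between 90 and 171: 4 in [90, 171] is false
  household dependents ≥ 1: 0 ≥ 1 is false
  declared major ∈ {engineering, history, music, nursing}: history is in the set → true
  academic standing ∈ {probation, warning}: warning is in the set → true
  GPA ≥ 2.7: 3.93 ≥ 2.7 is true
  leadership role held: no → false
  NOT FAFSA on file: no → true
  enrolled full-time: yes → true
  NOT enrolled full-time: yes → false
  declared major ∈ {biology, business, engineering}: history is not in the set → false
Combine:
[1.1] exactly-one(true, false) = true
[1.2.1.1] false OR true = true
[1.2.1] NOT true = false
[1.2.2] false AND false = false
[1.2] false AND false = false
[1] true → false = false
[2.1.1] exactly-one(true, true) = false
[2.1.2] true OR false = true
[2.1] false AND true = false
[2.2.1.1] true OR true = true
[2.2.1.2.1.1] false AND false = false
[2.2.1.2.1] NOT false = true
[2.2.1.2] NOT true = false
[2.2.1] true → false = false
[2.2] NOT false = true
[2] false AND true = false
[root] false OR false = false
Overall: false → declined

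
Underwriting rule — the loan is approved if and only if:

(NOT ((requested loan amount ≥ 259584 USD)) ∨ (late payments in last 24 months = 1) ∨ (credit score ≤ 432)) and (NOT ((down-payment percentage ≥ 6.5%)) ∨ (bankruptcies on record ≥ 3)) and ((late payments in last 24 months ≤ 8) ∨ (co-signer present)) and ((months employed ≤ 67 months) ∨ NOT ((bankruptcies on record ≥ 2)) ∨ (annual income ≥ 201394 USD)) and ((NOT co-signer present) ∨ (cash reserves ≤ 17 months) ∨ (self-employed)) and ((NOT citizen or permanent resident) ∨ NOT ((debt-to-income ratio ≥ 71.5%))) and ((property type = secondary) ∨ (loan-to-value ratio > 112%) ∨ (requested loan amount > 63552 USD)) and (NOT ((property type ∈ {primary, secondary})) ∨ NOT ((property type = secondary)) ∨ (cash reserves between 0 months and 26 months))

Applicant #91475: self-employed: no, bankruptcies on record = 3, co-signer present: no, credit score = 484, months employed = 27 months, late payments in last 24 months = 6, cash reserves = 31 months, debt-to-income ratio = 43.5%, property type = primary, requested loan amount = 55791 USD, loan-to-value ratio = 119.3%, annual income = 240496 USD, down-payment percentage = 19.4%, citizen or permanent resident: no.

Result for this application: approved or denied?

Atomic conditions:
  requested loan amount ≥ 259584 USD: 55791 ≥ 259584 is false
  late payments in last 24 months = 1: 6 == 1 is false
  credit score ≤ 432: 484 ≤ 432 is false
  down-payment percentage ≥ 6.5%: 19.4 ≥ 6.5 is true
  bankruptcies on record ≥ 3: 3 ≥ 3 is true
  late payments in last 24 months ≤ 8: 6 ≤ 8 is true
  co-signer present: no → false
  months employed ≤ 67 months: 27 ≤ 67 is true
  bankruptcies on record ≥ 2: 3 ≥ 2 is true
  annual income ≥ 201394 USD: 240496 ≥ 201394 is true
  NOT co-signer present: no → true
  cash reserves ≤ 17 months: 31 ≤ 17 is false
  self-employed: no → false
  NOT citizen or permanent resident: no → true
  debt-to-income ratio ≥ 71.5%: 43.5 ≥ 71.5 is false
  property type = secondary: primary == secondary is false
  loan-to-value ratio > 112%: 119.3 > 112 is true
  requested loan amount > 63552 USD: 55791 > 63552 is false
  property type ∈ {primary, secondary}: primary is in the set → true
  cash reserves between 0 months and 26 months: 31 in [0, 26] is false
Combine:
[1.1] NOT false = true
[1] true OR false OR false = true
[2.1] NOT true = false
[2] false OR true = true
[3] true OR false = true
[4.2] NOT true = false
[4] true OR false OR true = true
[5] true OR false OR false = true
[6.2] NOT false = true
[6] true OR true = true
[7] false OR true OR false = true
[8.1] NOT true = false
[8.2] NOT false = true
[8] false OR true OR false = true
[root] true AND true AND true AND true AND true AND true AND true AND true = true
Overall: true → approved

Approved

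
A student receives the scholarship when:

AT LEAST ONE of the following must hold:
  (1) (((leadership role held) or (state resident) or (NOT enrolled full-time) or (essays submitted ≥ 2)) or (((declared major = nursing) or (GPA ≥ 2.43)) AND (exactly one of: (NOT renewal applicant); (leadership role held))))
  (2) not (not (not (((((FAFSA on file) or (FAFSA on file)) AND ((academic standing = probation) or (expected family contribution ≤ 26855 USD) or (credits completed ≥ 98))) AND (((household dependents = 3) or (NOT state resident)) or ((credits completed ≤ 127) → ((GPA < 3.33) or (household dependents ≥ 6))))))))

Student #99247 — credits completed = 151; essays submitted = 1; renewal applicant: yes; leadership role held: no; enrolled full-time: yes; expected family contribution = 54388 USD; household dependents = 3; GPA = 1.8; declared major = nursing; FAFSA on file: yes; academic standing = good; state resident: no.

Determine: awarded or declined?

Atomic conditions:
  leadership role held: no → false
  state resident: no → false
  NOT enrolled full-time: yes → false
  essays submitted ≥ 2: 1 ≥ 2 is false
  declared major = nursing: nursing == nursing is true
  GPA ≥ 2.43: 1.8 ≥ 2.43 is false
  NOT renewal applicant: yes → false
  FAFSA on file: yes → true
  academic standing = probation: good == probation is false
  expected family contribution ≤ 26855 USD: 54388 ≤ 26855 is false
  credits completed ≥ 98: 151 ≥ 98 is true
  household dependents = 3: 3 == 3 is true
  NOT state resident: no → true
  credits completed ≤ 127: 151 ≤ 127 is false
  GPA < 3.33: 1.8 < 3.33 is true
  household dependents ≥ 6: 3 ≥ 6 is false
Combine:
[1.1] false OR false OR false OR false = false
[1.2.1] true OR false = true
[1.2.2] exactly-one(false, false) = false
[1.2] true AND false = false
[1] false OR false = false
[2.1.1.1.1.1] true OR true = true
[2.1.1.1.1.2] false OR false OR true = true
[2.1.1.1.1] true AND true = true
[2.1.1.1.2.1] true OR true = true
[2.1.1.1.2.2.2] true OR false = true
[2.1.1.1.2.2] false → true (antecedent false ⇒ implication holds) = true
[2.1.1.1.2] true OR true = true
[2.1.1.1] true AND true = true
[2.1.1] NOT true = false
[2.1] NOT false = true
[2] NOT true = false
[root] false OR false = false
Overall: false → declined

Declined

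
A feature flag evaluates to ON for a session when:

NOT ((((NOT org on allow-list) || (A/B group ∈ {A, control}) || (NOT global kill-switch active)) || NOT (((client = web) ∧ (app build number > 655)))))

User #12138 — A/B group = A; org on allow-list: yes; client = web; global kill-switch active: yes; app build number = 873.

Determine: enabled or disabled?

Disabled

Atomic conditions:
  NOT org on allow-list: yes → false
  A/B group ∈ {A, control}: A is in the set → true
  NOT global kill-switch active: yes → false
  client = web: web == web is true
  app build number > 655: 873 > 655 is true
Combine:
[1.1] false OR true OR false = true
[1.2.1] true AND true = true
[1.2] NOT true = false
[1] true OR false = true
[root] NOT true = false
Overall: false → disabled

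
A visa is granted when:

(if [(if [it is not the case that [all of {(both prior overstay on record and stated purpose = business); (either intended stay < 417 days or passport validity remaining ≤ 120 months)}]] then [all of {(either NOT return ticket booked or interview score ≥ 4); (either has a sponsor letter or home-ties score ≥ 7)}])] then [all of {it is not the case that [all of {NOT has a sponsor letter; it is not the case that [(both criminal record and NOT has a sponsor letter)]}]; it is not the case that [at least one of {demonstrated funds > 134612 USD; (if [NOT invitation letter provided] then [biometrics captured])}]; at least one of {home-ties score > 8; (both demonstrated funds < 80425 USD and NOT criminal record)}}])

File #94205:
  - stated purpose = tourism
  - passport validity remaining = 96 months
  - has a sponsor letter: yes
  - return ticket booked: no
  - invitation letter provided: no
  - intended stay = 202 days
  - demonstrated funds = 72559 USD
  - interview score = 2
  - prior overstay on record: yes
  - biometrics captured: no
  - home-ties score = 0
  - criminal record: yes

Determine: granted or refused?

Refused

Atomic conditions:
  prior overstay on record: yes → true
  stated purpose = business: tourism == business is false
  intended stay < 417 days: 202 < 417 is true
  passport validity remaining ≤ 120 months: 96 ≤ 120 is true
  NOT return ticket booked: no → true
  interview score ≥ 4: 2 ≥ 4 is false
  has a sponsor letter: yes → true
  home-ties score ≥ 7: 0 ≥ 7 is false
  NOT has a sponsor letter: yes → false
  criminal record: yes → true
  demonstrated funds > 134612 USD: 72559 > 134612 is false
  NOT invitation letter provided: no → true
  biometrics captured: no → false
  home-ties score > 8: 0 > 8 is false
  demonstrated funds < 80425 USD: 72559 < 80425 is true
  NOT criminal record: yes → false
Combine:
[1.1.1.1] true AND false = false
[1.1.1.2] true OR true = true
[1.1.1] false AND true = false
[1.1] NOT false = true
[1.2.1] true OR false = true
[1.2.2] true OR false = true
[1.2] true AND true = true
[1] true → true = true
[2.1.1.2.1] true AND false = false
[2.1.1.2] NOT false = true
[2.1.1] false AND true = false
[2.1] NOT false = true
[2.2.1.2] true → false = false
[2.2.1] false OR false = false
[2.2] NOT false = true
[2.3.2] true AND false = false
[2.3] false OR false = false
[2] true AND true AND false = false
[root] true → false = false
Overall: false → refused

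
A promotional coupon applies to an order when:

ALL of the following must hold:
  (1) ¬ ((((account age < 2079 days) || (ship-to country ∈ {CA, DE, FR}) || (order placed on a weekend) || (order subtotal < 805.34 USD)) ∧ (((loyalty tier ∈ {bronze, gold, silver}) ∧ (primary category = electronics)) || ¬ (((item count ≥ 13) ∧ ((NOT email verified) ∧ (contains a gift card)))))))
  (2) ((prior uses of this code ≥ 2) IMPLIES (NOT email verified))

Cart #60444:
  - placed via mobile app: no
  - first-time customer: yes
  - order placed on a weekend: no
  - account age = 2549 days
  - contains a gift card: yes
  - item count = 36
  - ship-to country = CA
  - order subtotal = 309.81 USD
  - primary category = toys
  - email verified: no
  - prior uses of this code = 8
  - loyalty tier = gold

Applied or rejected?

Atomic conditions:
  account age < 2079 days: 2549 < 2079 is false
  ship-to country ∈ {CA, DE, FR}: CA is in the set → true
  order placed on a weekend: no → false
  order subtotal < 805.34 USD: 309.81 < 805.34 is true
  loyalty tier ∈ {bronze, gold, silver}: gold is in the set → true
  primary category = electronics: toys == electronics is false
  item count ≥ 13: 36 ≥ 13 is true
  NOT email verified: no → true
  contains a gift card: yes → true
  prior uses of this code ≥ 2: 8 ≥ 2 is true
Combine:
[1.1.1] false OR true OR false OR true = true
[1.1.2.1] true AND false = false
[1.1.2.2.1.2] true AND true = true
[1.1.2.2.1] true AND true = true
[1.1.2.2] NOT true = false
[1.1.2] false OR false = false
[1.1] true AND false = false
[1] NOT false = true
[2] true → true = true
[root] true AND true = true
Overall: true → applied

Applied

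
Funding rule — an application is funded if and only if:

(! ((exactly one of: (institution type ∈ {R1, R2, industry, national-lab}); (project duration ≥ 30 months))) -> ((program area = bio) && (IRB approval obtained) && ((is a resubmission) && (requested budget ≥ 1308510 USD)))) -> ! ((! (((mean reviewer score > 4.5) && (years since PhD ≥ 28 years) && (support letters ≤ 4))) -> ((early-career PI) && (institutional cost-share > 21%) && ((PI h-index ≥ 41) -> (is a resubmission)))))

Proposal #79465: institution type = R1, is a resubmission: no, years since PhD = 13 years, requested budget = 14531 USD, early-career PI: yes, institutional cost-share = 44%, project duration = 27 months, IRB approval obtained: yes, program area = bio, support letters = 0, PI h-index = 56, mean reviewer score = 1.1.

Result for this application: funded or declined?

Atomic conditions:
  institution type ∈ {R1, R2, industry, national-lab}: R1 is in the set → true
  project duration ≥ 30 months: 27 ≥ 30 is false
  program area = bio: bio == bio is true
  IRB approval obtained: yes → true
  is a resubmission: no → false
  requested budget ≥ 1308510 USD: 14531 ≥ 1308510 is false
  mean reviewer score > 4.5: 1.1 > 4.5 is false
  years since PhD ≥ 28 years: 13 ≥ 28 is false
  support letters ≤ 4: 0 ≤ 4 is true
  early-career PI: yes → true
  institutional cost-share > 21%: 44 > 21 is true
  PI h-index ≥ 41: 56 ≥ 41 is true
Combine:
[1.1.1] exactly-one(true, false) = true
[1.1] NOT true = false
[1.2.3] false AND false = false
[1.2] true AND true AND false = false
[1] false → false (antecedent false ⇒ implication holds) = true
[2.1.1.1] false AND false AND true = false
[2.1.1] NOT false = true
[2.1.2.3] true → false = false
[2.1.2] true AND true AND false = false
[2.1] true → false = false
[2] NOT false = true
[root] true → true = true
Overall: true → funded

Funded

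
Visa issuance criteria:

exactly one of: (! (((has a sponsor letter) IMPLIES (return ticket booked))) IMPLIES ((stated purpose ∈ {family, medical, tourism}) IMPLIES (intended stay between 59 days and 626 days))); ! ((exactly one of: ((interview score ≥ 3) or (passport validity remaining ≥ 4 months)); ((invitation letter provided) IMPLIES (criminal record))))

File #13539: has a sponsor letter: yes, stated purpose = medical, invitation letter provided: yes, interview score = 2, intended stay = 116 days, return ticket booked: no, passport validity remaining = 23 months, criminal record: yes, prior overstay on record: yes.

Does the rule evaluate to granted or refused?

Atomic conditions:
  has a sponsor letter: yes → true
  return ticket booked: no → false
  stated purpose ∈ {family, medical, tourism}: medical is in the set → true
  intended stay between 59 days and 626 days: 116 in [59, 626] is true
  interview score ≥ 3: 2 ≥ 3 is false
  passport validity remaining ≥ 4 months: 23 ≥ 4 is true
  invitation letter provided: yes → true
  criminal record: yes → true
Combine:
[1.1.1] true → false = false
[1.1] NOT false = true
[1.2] true → true = true
[1] true → true = true
[2.1.1] false OR true = true
[2.1.2] true → true = true
[2.1] exactly-one(true, true) = false
[2] NOT false = true
[root] exactly-one(true, true) = false
Overall: false → refused

Refused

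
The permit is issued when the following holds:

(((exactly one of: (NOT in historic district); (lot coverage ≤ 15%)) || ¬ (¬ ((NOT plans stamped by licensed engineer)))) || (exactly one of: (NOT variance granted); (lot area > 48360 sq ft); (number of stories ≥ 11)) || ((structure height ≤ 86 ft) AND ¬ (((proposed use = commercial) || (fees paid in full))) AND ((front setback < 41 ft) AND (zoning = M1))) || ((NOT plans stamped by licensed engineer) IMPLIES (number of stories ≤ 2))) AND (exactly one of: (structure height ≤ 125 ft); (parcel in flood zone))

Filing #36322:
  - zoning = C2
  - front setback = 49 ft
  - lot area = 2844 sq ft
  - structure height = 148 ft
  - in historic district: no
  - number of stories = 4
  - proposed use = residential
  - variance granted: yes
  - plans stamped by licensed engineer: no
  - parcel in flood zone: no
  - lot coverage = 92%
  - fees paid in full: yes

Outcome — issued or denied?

Atomic conditions:
  NOT in historic district: no → true
  lot coverage ≤ 15%: 92 ≤ 15 is false
  NOT plans stamped by licensed engineer: no → true
  NOT variance granted: yes → false
  lot area > 48360 sq ft: 2844 > 48360 is false
  number of stories ≥ 11: 4 ≥ 11 is false
  structure height ≤ 86 ft: 148 ≤ 86 is false
  proposed use = commercial: residential == commercial is false
  fees paid in full: yes → true
  front setback < 41 ft: 49 < 41 is false
  zoning = M1: C2 == M1 is false
  number of stories ≤ 2: 4 ≤ 2 is false
  structure height ≤ 125 ft: 148 ≤ 125 is false
  parcel in flood zone: no → false
Combine:
[1.1.1] exactly-one(true, false) = true
[1.1.2.1] NOT true = false
[1.1.2] NOT false = true
[1.1] true OR true = true
[1.2] exactly-one(false, false, false) = false
[1.3.2.1] false OR true = true
[1.3.2] NOT true = false
[1.3.3] false AND false = false
[1.3] false AND false AND false = false
[1.4] true → false = false
[1] true OR false OR false OR false = true
[2] exactly-one(false, false) = false
[root] true AND false = false
Overall: false → denied

Denied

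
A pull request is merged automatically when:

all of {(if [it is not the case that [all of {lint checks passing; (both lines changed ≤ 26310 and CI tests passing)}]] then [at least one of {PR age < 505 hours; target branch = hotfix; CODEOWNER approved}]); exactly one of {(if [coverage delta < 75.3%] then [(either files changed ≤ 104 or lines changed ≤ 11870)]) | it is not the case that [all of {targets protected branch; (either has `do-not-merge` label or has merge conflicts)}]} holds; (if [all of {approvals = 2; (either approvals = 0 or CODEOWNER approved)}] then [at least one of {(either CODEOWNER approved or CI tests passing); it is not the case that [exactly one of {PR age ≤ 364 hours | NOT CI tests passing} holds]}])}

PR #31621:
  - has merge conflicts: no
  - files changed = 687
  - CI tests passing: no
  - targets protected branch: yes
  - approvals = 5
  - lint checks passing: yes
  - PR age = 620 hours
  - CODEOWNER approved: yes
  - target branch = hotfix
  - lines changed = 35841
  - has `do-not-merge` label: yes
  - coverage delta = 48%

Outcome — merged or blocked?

Blocked

Atomic conditions:
  lint checks passing: yes → true
  lines changed ≤ 26310: 35841 ≤ 26310 is false
  CI tests passing: no → false
  PR age < 505 hours: 620 < 505 is false
  target branch = hotfix: hotfix == hotfix is true
  CODEOWNER approved: yes → true
  coverage delta < 75.3%: 48 < 75.3 is true
  files changed ≤ 104: 687 ≤ 104 is false
  lines changed ≤ 11870: 35841 ≤ 11870 is false
  targets protected branch: yes → true
  has `do-not-merge` label: yes → true
  has merge conflicts: no → false
  approvals = 2: 5 == 2 is false
  approvals = 0: 5 == 0 is false
  PR age ≤ 364 hours: 620 ≤ 364 is false
  NOT CI tests passing: no → true
Combine:
[1.1.1.2] false AND false = false
[1.1.1] true AND false = false
[1.1] NOT false = true
[1.2] false OR true OR true = true
[1] true → true = true
[2.1.2] false OR false = false
[2.1] true → false = false
[2.2.1.2] true OR false = true
[2.2.1] true AND true = true
[2.2] NOT true = false
[2] exactly-one(false, false) = false
[3.1.2] false OR true = true
[3.1] false AND true = false
[3.2.1] true OR false = true
[3.2.2.1] exactly-one(false, true) = true
[3.2.2] NOT true = false
[3.2] true OR false = true
[3] false → true (antecedent false ⇒ implication holds) = true
[root] true AND false AND true = false
Overall: false → blocked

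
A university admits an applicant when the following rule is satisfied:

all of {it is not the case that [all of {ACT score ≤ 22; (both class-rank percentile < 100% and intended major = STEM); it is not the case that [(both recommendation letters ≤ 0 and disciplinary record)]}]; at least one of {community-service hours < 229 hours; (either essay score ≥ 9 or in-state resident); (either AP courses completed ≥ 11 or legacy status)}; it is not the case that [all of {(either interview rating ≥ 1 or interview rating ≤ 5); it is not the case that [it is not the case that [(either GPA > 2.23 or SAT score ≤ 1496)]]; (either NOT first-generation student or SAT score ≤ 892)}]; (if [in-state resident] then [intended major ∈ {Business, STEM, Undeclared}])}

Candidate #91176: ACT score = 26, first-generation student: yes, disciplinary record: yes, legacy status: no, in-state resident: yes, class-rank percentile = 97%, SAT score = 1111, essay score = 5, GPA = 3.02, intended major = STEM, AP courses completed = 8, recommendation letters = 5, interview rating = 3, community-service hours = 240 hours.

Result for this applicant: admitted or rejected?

Admitted

Atomic conditions:
  ACT score ≤ 22: 26 ≤ 22 is false
  class-rank percentile < 100%: 97 < 100 is true
  intended major = STEM: STEM == STEM is true
  recommendation letters ≤ 0: 5 ≤ 0 is false
  disciplinary record: yes → true
  community-service hours < 229 hours: 240 < 229 is false
  essay score ≥ 9: 5 ≥ 9 is false
  in-state resident: yes → true
  AP courses completed ≥ 11: 8 ≥ 11 is false
  legacy status: no → false
  interview rating ≥ 1: 3 ≥ 1 is true
  interview rating ≤ 5: 3 ≤ 5 is true
  GPA > 2.23: 3.02 > 2.23 is true
  SAT score ≤ 1496: 1111 ≤ 1496 is true
  NOT first-generation student: yes → false
  SAT score ≤ 892: 1111 ≤ 892 is false
  intended major ∈ {Business, STEM, Undeclared}: STEM is in the set → true
Combine:
[1.1.2] true AND true = true
[1.1.3.1] false AND true = false
[1.1.3] NOT false = true
[1.1] false AND true AND true = false
[1] NOT false = true
[2.2] false OR true = true
[2.3] false OR false = false
[2] false OR true OR false = true
[3.1.1] true OR true = true
[3.1.2.1.1] true OR true = true
[3.1.2.1] NOT true = false
[3.1.2] NOT false = true
[3.1.3] false OR false = false
[3.1] true AND true AND false = false
[3] NOT false = true
[4] true → true = true
[root] true AND true AND true AND true = true
Overall: true → admitted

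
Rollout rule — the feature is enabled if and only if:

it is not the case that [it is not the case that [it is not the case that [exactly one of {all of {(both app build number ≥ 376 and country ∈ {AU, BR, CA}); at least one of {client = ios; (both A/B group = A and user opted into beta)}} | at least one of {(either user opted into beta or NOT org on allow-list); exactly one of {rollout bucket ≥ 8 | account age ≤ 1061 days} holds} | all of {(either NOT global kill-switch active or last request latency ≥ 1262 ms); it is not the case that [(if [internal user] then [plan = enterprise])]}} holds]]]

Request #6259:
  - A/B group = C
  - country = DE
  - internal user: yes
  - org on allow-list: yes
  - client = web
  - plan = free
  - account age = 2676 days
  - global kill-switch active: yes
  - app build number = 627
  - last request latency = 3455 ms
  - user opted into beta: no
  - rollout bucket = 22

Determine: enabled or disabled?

Atomic conditions:
  app build number ≥ 376: 627 ≥ 376 is true
  country ∈ {AU, BR, CA}: DE is not in the set → false
  client = ios: web == ios is false
  A/B group = A: C == A is false
  user opted into beta: no → false
  NOT org on allow-list: yes → false
  rollout bucket ≥ 8: 22 ≥ 8 is true
  account age ≤ 1061 days: 2676 ≤ 1061 is false
  NOT global kill-switch active: yes → false
  last request latency ≥ 1262 ms: 3455 ≥ 1262 is true
  internal user: yes → true
  plan = enterprise: free == enterprise is false
Combine:
[1.1.1.1.1] true AND false = false
[1.1.1.1.2.2] false AND false = false
[1.1.1.1.2] false OR false = false
[1.1.1.1] false AND false = false
[1.1.1.2.1] false OR false = false
[1.1.1.2.2] exactly-one(true, false) = true
[1.1.1.2] false OR true = true
[1.1.1.3.1] false OR true = true
[1.1.1.3.2.1] true → false = false
[1.1.1.3.2] NOT false = true
[1.1.1.3] true AND true = true
[1.1.1] exactly-one(false, true, true) = false
[1.1] NOT false = true
[1] NOT true = false
[root] NOT false = true
Overall: true → enabled

Enabled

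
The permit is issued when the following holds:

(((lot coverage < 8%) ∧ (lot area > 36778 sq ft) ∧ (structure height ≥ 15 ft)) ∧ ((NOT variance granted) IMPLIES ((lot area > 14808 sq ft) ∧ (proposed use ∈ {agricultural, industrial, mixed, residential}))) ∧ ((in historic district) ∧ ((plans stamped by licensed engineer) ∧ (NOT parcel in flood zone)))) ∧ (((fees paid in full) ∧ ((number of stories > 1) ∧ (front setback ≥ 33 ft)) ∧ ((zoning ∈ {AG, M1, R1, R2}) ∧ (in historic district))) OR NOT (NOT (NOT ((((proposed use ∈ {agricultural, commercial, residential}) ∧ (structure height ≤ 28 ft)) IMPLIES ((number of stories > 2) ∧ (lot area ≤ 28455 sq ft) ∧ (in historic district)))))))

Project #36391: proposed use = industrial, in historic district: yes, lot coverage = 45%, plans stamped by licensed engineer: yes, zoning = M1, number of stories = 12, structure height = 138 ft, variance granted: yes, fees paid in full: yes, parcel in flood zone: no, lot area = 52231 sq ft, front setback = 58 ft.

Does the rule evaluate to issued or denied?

Atomic conditions:
  lot coverage < 8%: 45 < 8 is false
  lot area > 36778 sq ft: 52231 > 36778 is true
  structure height ≥ 15 ft: 138 ≥ 15 is true
  NOT variance granted: yes → false
  lot area > 14808 sq ft: 52231 > 14808 is true
  proposed use ∈ {agricultural, industrial, mixed, residential}: industrial is in the set → true
  in historic district: yes → true
  plans stamped by licensed engineer: yes → true
  NOT parcel in flood zone: no → true
  fees paid in full: yes → true
  number of stories > 1: 12 > 1 is true
  front setback ≥ 33 ft: 58 ≥ 33 is true
  zoning ∈ {AG, M1, R1, R2}: M1 is in the set → true
  proposed use ∈ {agricultural, commercial, residential}: industrial is not in the set → false
  structure height ≤ 28 ft: 138 ≤ 28 is false
  number of stories > 2: 12 > 2 is true
  lot area ≤ 28455 sq ft: 52231 ≤ 28455 is false
Combine:
[1.1] false AND true AND true = false
[1.2.2] true AND true = true
[1.2] false → true (antecedent false ⇒ implication holds) = true
[1.3.2] true AND true = true
[1.3] true AND true = true
[1] false AND true AND true = false
[2.1.2] true AND true = true
[2.1.3] true AND true = true
[2.1] true AND true AND true = true
[2.2.1.1.1.1] false AND false = false
[2.2.1.1.1.2] true AND false AND true = false
[2.2.1.1.1] false → false (antecedent false ⇒ implication holds) = true
[2.2.1.1] NOT true = false
[2.2.1] NOT false = true
[2.2] NOT true = false
[2] true OR false = true
[root] false AND true = false
Overall: false → denied

Denied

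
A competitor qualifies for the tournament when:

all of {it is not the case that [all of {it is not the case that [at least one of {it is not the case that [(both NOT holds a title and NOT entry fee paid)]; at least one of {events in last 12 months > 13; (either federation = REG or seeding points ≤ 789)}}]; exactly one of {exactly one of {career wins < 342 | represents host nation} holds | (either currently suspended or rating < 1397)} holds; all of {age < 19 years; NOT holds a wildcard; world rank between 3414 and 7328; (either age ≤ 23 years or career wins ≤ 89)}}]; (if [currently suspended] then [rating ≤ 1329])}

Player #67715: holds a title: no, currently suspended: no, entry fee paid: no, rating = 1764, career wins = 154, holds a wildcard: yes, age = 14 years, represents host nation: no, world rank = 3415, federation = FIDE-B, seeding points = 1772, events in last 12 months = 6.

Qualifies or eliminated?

Qualifies

Atomic conditions:
  NOT holds a title: no → true
  NOT entry fee paid: no → true
  events in last 12 months > 13: 6 > 13 is false
  federation = REG: FIDE-B == REG is false
  seeding points ≤ 789: 1772 ≤ 789 is false
  career wins < 342: 154 < 342 is true
  represents host nation: no → false
  currently suspended: no → false
  rating < 1397: 1764 < 1397 is false
  age < 19 years: 14 < 19 is true
  NOT holds a wildcard: yes → false
  world rank between 3414 and 7328: 3415 in [3414, 7328] is true
  age ≤ 23 years: 14 ≤ 23 is true
  career wins ≤ 89: 154 ≤ 89 is false
  rating ≤ 1329: 1764 ≤ 1329 is false
Combine:
[1.1.1.1.1.1] true AND true = true
[1.1.1.1.1] NOT true = false
[1.1.1.1.2.2] false OR false = false
[1.1.1.1.2] false OR false = false
[1.1.1.1] false OR false = false
[1.1.1] NOT false = true
[1.1.2.1] exactly-one(true, false) = true
[1.1.2.2] false OR false = false
[1.1.2] exactly-one(true, false) = true
[1.1.3.4] true OR false = true
[1.1.3] true AND false AND true AND true = false
[1.1] true AND true AND false = false
[1] NOT false = true
[2] false → false (antecedent false ⇒ implication holds) = true
[root] true AND true = true
Overall: true → qualifies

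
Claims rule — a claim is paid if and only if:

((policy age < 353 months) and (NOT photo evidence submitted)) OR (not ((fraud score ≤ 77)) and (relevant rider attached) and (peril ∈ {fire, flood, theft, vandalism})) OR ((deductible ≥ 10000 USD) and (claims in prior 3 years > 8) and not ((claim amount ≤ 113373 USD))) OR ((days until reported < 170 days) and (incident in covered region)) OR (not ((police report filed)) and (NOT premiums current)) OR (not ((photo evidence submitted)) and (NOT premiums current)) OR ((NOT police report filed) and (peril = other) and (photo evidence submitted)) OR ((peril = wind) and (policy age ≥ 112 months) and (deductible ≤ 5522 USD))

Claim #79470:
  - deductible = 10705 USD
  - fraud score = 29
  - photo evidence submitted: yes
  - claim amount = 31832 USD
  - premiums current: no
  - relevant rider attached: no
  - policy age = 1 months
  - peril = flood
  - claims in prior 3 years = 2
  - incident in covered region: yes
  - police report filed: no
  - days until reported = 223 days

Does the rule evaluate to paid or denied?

Atomic conditions:
  policy age < 353 months: 1 < 353 is true
  NOT photo evidence submitted: yes → false
  fraud score ≤ 77: 29 ≤ 77 is true
  relevant rider attached: no → false
  peril ∈ {fire, flood, theft, vandalism}: flood is in the set → true
  deductible ≥ 10000 USD: 10705 ≥ 10000 is true
  claims in prior 3 years > 8: 2 > 8 is false
  claim amount ≤ 113373 USD: 31832 ≤ 113373 is true
  days until reported < 170 days: 223 < 170 is false
  incident in covered region: yes → true
  police report filed: no → false
  NOT premiums current: no → true
  photo evidence submitted: yes → true
  NOT police report filed: no → true
  peril = other: flood == other is false
  peril = wind: flood == wind is false
  policy age ≥ 112 months: 1 ≥ 112 is false
  deductible ≤ 5522 USD: 10705 ≤ 5522 is false
Combine:
[1] true AND false = false
[2.1] NOT true = false
[2] false AND false AND true = false
[3.3] NOT true = false
[3] true AND false AND false = false
[4] false AND true = false
[5.1] NOT false = true
[5] true AND true = true
[6.1] NOT true = false
[6] false AND true = false
[7] true AND false AND true = false
[8] false AND false AND false = false
[root] false OR false OR false OR false OR true OR false OR false OR false = true
Overall: true → paid

Paid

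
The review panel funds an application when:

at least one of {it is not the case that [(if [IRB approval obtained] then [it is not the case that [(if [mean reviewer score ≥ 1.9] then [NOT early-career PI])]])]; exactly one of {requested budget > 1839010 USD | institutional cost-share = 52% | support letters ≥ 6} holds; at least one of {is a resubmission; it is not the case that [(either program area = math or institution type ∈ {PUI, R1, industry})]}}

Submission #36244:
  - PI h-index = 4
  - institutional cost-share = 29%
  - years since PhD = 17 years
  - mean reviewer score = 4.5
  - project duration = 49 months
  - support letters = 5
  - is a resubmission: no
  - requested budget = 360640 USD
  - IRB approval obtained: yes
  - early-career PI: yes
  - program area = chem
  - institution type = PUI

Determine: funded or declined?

Atomic conditions:
  IRB approval obtained: yes → true
  mean reviewer score ≥ 1.9: 4.5 ≥ 1.9 is true
  NOT early-career PI: yes → false
  requested budget > 1839010 USD: 360640 > 1839010 is false
  institutional cost-share = 52%: 29 == 52 is false
  support letters ≥ 6: 5 ≥ 6 is false
  is a resubmission: no → false
  program area = math: chem == math is false
  institution type ∈ {PUI, R1, industry}: PUI is in the set → true
Combine:
[1.1.2.1] true → false = false
[1.1.2] NOT false = true
[1.1] true → true = true
[1] NOT true = false
[2] exactly-one(false, false, false) = false
[3.2.1] false OR true = true
[3.2] NOT true = false
[3] false OR false = false
[root] false OR false OR false = false
Overall: false → declined

Declined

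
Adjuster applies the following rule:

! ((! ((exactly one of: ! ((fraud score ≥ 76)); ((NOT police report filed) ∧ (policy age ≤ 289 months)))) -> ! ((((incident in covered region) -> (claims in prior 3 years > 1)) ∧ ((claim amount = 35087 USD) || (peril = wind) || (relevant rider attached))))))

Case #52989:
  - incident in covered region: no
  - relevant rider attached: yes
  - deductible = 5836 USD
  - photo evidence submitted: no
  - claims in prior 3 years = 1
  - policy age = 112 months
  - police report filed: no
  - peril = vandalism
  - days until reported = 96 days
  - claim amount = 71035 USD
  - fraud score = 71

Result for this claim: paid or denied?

Atomic conditions:
  fraud score ≥ 76: 71 ≥ 76 is false
  NOT police report filed: no → true
  policy age ≤ 289 months: 112 ≤ 289 is true
  incident in covered region: no → false
  claims in prior 3 years > 1: 1 > 1 is false
  claim amount = 35087 USD: 71035 == 35087 is false
  peril = wind: vandalism == wind is false
  relevant rider attached: yes → true
Combine:
[1.1.1.1] NOT false = true
[1.1.1.2] true AND true = true
[1.1.1] exactly-one(true, true) = false
[1.1] NOT false = true
[1.2.1.1] false → false (antecedent false ⇒ implication holds) = true
[1.2.1.2] false OR false OR true = true
[1.2.1] true AND true = true
[1.2] NOT true = false
[1] true → false = false
[root] NOT false = true
Overall: true → paid

Paid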